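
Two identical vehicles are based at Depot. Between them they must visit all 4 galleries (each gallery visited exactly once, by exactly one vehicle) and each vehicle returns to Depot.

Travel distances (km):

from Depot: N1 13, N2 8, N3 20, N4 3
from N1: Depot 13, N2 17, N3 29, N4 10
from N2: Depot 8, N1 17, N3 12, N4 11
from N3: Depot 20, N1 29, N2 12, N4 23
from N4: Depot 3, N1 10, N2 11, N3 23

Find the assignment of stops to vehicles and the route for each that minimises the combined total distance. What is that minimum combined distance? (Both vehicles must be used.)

Try each way of splitting the stops between the two vehicles (each non-empty) and, for each split, find the best tour for each vehicle:
  {N1} + {N2, N3, N4}: 26 + 46 = 72
  {N2} + {N1, N3, N4}: 16 + 62 = 78
  {N1, N2} + {N3, N4}: 38 + 46 = 84
  {N3} + {N1, N2, N4}: 40 + 38 = 78
  {N1, N3} + {N2, N4}: 62 + 22 = 84
  {N2, N3} + {N1, N4}: 40 + 26 = 66
  … (7 splits in total)
Best: vehicle 1 Depot → N2 → N3 → Depot = 40; vehicle 2 Depot → N1 → N4 → Depot = 26; combined 66.

Minimum combined distance: 66 km.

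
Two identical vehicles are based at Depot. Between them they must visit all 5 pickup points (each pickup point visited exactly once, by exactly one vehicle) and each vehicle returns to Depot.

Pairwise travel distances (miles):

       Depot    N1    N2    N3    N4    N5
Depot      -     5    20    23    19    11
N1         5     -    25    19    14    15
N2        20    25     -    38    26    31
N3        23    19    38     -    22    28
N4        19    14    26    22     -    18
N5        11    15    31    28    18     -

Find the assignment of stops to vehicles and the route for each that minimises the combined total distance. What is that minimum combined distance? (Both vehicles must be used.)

Minimum combined distance: 114 miles.

Try each way of splitting the stops between the two vehicles (each non-empty) and, for each split, find the best tour for each vehicle:
  {N1} + {N2, N3, N4, N5}: 10 + 107 = 117
  {N2} + {N1, N3, N4, N5}: 40 + 75 = 115
  {N1, N2} + {N3, N4, N5}: 50 + 74 = 124
  {N3} + {N1, N2, N4, N5}: 46 + 84 = 130
  {N1, N3} + {N2, N4, N5}: 47 + 75 = 122
  {N2, N3} + {N1, N4, N5}: 81 + 48 = 129
  … (15 splits in total)
  {N1, N2, N3, N4} + {N5}: 92 + 22 = 114  ← best
Best: vehicle 1 Depot → N1 → N3 → N4 → N2 → Depot = 92; vehicle 2 Depot → N5 → Depot = 22; combined 114.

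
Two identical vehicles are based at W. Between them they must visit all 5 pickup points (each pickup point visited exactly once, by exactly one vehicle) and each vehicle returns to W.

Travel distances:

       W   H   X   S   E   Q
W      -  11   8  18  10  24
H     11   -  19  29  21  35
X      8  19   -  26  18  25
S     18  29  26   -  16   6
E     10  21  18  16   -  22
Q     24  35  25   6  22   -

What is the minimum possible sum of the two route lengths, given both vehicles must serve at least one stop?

There are 2^4 − 1 = 15 ways to divide the 5 stops into two non-empty groups. For each, the best each vehicle can do is its own shortest tour through its group:
  {H} + {X, S, E, Q}: 22 + 65 = 87
  {X} + {H, S, E, Q}: 16 + 78 = 94
  {H, X} + {S, E, Q}: 38 + 56 = 94
  {S} + {H, X, E, Q}: 36 + 87 = 123
  {H, S} + {X, E, Q}: 58 + 65 = 123
  {X, S} + {H, E, Q}: 52 + 78 = 130
  … (15 splits in total)
Best: vehicle 1 W → H → W = 22; vehicle 2 W → X → Q → S → E → W = 65; combined 87.

87 — the smallest possible combined total.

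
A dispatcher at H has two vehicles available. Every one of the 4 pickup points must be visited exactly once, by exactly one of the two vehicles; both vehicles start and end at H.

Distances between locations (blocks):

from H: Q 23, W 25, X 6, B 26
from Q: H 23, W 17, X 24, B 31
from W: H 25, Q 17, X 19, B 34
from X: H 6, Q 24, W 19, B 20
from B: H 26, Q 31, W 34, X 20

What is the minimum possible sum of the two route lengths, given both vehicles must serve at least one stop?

111 blocks — the smallest possible combined total.

Check every non-empty split of the stops between the two vehicles; for each half take its own optimal tour:
  {Q} + {W, X, B}: 46 + 85 = 131
  {W} + {Q, X, B}: 50 + 80 = 130
  {Q, W} + {X, B}: 65 + 52 = 117
  {X} + {Q, W, B}: 12 + 99 = 111
  {Q, X} + {W, B}: 53 + 85 = 138
  {W, X} + {Q, B}: 50 + 80 = 130
  … (7 splits in total)
Best: vehicle 1 H → X → H = 12; vehicle 2 H → W → Q → B → H = 99; combined 111.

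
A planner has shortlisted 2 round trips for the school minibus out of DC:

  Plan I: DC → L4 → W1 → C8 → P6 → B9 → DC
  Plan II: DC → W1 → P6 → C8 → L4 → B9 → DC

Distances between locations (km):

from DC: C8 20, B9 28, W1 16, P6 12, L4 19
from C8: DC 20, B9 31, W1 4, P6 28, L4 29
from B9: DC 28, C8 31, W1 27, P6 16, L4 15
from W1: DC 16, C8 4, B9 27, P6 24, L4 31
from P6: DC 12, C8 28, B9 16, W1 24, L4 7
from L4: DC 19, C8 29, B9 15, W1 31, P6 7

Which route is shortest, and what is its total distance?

Plan I: 19 + 31 + 4 + 28 + 16 + 28 = 126
Plan II: 16 + 24 + 28 + 29 + 15 + 28 = 140

126 km — Plan I is the shortest.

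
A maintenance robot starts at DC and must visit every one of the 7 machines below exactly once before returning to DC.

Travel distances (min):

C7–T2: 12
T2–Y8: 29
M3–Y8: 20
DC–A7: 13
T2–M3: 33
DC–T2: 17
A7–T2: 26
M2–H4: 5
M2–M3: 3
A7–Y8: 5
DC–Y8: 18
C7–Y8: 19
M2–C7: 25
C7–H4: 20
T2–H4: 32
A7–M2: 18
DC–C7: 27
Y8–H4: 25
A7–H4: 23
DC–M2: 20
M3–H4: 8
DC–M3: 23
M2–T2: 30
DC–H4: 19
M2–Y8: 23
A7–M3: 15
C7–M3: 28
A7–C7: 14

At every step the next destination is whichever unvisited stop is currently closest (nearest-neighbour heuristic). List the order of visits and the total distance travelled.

DC → [A7:13 / T2:17 / Y8:18 / H4:19 / M2:20 / M3:23 / C7:27] → A7 (13)
A7 → [Y8:5 / C7:14 / M3:15 / M2:18 / H4:23 / T2:26] → Y8 (5)
Y8 → [C7:19 / M3:20 / M2:23 / H4:25 / T2:29] → C7 (19)
C7 → [T2:12 / H4:20 / M2:25 / M3:28] → T2 (12)
T2 → [M2:30 / H4:32 / M3:33] → M2 (30)
M2 → [M3:3 / H4:5] → M3 (3)
M3 → [H4:8] → H4 (8)
Return H4→DC: 19.
Total = 13 + 5 + 19 + 12 + 30 + 3 + 8 + 19 = 109.

Nearest-neighbour total = 109 min; route DC → A7 → Y8 → C7 → T2 → M2 → M3 → H4 → DC.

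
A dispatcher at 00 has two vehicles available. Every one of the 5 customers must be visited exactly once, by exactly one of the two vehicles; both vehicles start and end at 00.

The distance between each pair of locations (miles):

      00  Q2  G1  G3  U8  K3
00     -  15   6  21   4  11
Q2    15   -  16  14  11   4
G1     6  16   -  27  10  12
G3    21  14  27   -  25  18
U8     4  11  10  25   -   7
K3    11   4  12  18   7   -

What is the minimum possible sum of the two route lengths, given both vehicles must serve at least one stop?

There are 2^4 − 1 = 15 ways to divide the 5 stops into two non-empty groups. For each, the best each vehicle can do is its own shortest tour through its group:
  {Q2} + {G1, G3, U8, K3}: 30 + 62 = 92
  {G1} + {Q2, G3, U8, K3}: 12 + 50 = 62
  {Q2, G1} + {G3, U8, K3}: 37 + 50 = 87
  {G3} + {Q2, G1, U8, K3}: 42 + 37 = 79
  {Q2, G3} + {G1, U8, K3}: 50 + 29 = 79
  {G1, G3} + {Q2, U8, K3}: 54 + 30 = 84
  … (15 splits in total)
Best: vehicle 1 00 → G1 → 00 = 12; vehicle 2 00 → G3 → Q2 → K3 → U8 → 00 = 50; combined 62.

62 miles — the smallest possible combined total.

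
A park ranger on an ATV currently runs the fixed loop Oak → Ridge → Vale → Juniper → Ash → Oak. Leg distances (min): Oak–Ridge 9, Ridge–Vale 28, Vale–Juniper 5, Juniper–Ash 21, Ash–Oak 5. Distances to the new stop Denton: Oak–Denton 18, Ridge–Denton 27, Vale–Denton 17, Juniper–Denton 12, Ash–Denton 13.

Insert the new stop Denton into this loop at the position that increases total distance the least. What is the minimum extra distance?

Insertion cost between consecutive stops i–j is d(i,Denton) + d(Denton,j) − d(i,j):
  between Oak and Ridge: 18 + 27 − 9 = 36
  between Ridge and Vale: 27 + 17 − 28 = 16
  between Vale and Juniper: 17 + 12 − 5 = 24
  between Juniper and Ash: 12 + 13 − 21 = 4
  between Ash and Oak: 13 + 18 − 5 = 26
Cheapest insertion is between Juniper and Ash, adding 4.
New total = 68 + 4 = 72.

Adding 4 min by placing Denton on the Juniper–Ash leg.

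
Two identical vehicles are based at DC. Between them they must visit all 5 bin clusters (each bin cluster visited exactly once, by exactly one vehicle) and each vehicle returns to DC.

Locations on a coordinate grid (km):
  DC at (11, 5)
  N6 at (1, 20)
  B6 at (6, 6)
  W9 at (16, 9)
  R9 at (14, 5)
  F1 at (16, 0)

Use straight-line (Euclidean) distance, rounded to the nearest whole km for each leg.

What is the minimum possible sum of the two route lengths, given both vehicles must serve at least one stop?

There are 2^4 − 1 = 15 ways to divide the 5 stops into two non-empty groups. For each, the best each vehicle can do is its own shortest tour through its group:
  {N6} + {B6, W9, R9, F1}: 36 + 31 = 67
  {B6} + {N6, W9, R9, F1}: 10 + 53 = 63
  {N6, B6} + {W9, R9, F1}: 38 + 22 = 60
  {W9} + {N6, B6, R9, F1}: 12 + 52 = 64
  {N6, W9} + {B6, R9, F1}: 43 + 25 = 68
  {B6, W9} + {N6, R9, F1}: 21 + 50 = 71
  … (15 splits in total)
Best: vehicle 1 DC → N6 → B6 → DC = 38; vehicle 2 DC → W9 → R9 → F1 → DC = 22; combined 60.

Minimum combined distance: 60 km.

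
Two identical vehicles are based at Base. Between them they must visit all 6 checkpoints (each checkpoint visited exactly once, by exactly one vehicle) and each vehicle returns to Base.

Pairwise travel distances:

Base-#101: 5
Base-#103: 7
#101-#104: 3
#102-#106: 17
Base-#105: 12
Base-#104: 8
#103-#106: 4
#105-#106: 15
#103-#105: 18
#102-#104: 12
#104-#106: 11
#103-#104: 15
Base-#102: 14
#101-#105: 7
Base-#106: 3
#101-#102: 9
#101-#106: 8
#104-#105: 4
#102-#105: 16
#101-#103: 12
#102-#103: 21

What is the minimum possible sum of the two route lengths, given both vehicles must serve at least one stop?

There are 2^5 − 1 = 31 ways to divide the 6 stops into two non-empty groups. For each, the best each vehicle can do is its own shortest tour through its group:
  {#101} + {#102, #103, #104, #105, #106}: 10 + 55 = 65
  {#102} + {#101, #103, #104, #105, #106}: 28 + 37 = 65
  {#101, #102} + {#103, #104, #105, #106}: 28 + 37 = 65
  {#103} + {#101, #102, #104, #105, #106}: 14 + 48 = 62
  {#101, #103} + {#102, #104, #105, #106}: 24 + 48 = 72
  {#102, #103} + {#101, #104, #105, #106}: 42 + 30 = 72
  … (31 splits in total)
  {#101, #102, #104, #105} + {#103, #106}: 42 + 14 = 56  ← best
Best: vehicle 1 Base → #101 → #102 → #104 → #105 → Base = 42; vehicle 2 Base → #103 → #106 → Base = 14; combined 56.

Minimum combined distance: 56.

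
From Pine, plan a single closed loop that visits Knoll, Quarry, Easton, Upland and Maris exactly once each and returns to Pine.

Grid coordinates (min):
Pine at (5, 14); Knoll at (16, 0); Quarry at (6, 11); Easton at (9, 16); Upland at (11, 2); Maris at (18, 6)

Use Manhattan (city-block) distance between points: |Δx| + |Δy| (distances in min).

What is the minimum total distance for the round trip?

There are 60 distinct closed tours to check (reversals are equivalent).
Pine → Knoll → Quarry → Easton → Upland → Maris → Pine: 25+21+8+16+11+21 = 102
Pine → Knoll → Quarry → Easton → Maris → Upland → Pine: 25+21+8+19+11+18 = 102
Pine → Knoll → Quarry → Upland → Easton → Maris → Pine: 25+21+14+16+19+21 = 116
Pine → Knoll → Quarry → Upland → Maris → Easton → Pine: 25+21+14+11+19+6 = 96
Pine → Knoll → Quarry → Maris → Easton → Upland → Pine: 25+21+17+19+16+18 = 116
Pine → Knoll → Quarry → Maris → Upland → Easton → Pine: 25+21+17+11+16+6 = 96
Pine → Knoll → Easton → Quarry → Upland → Maris → Pine: 25+23+8+14+11+21 = 102
Pine → Knoll → Easton → Quarry → Maris → Upland → Pine: 25+23+8+17+11+18 = 102
Pine → Knoll → Easton → Upland → Quarry → Maris → Pine: 25+23+16+14+17+21 = 116
Pine → Knoll → Easton → Upland → Maris → Quarry → Pine: 25+23+16+11+17+4 = 96
Pine → Knoll → Easton → Maris → Quarry → Upland → Pine: 25+23+19+17+14+18 = 116
Pine → Knoll → Easton → Maris → Upland → Quarry → Pine: 25+23+19+11+14+4 = 96
Pine → Knoll → Upland → Quarry → Easton → Maris → Pine: 25+7+14+8+19+21 = 94
Pine → Knoll → Upland → Quarry → Maris → Easton → Pine: 25+7+14+17+19+6 = 88
… (46 more)
Pine → Quarry → Upland → Knoll → Maris → Easton → Pine: 4+14+7+8+19+6 = 58  ← best
The minimum is 58.
One optimal route: Pine → Quarry → Upland → Knoll → Maris → Easton → Pine (or its reverse).

58 min — the shortest possible round trip.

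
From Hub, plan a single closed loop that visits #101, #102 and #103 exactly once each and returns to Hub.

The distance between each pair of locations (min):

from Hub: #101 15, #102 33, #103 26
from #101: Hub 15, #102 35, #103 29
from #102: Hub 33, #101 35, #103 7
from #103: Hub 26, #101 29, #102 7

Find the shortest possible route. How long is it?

Minimum total distance: 83 min.

There are 3 distinct closed tours to check (reversals are equivalent).
Hub - #101 - #102 - #103 - Hub: 15+35+7+26 = 83
Hub - #101 - #103 - #102 - Hub: 15+29+7+33 = 84
Hub - #102 - #101 - #103 - Hub: 33+35+29+26 = 123
The minimum is 83.
One optimal route: Hub → #101 → #102 → #103 → Hub (or its reverse).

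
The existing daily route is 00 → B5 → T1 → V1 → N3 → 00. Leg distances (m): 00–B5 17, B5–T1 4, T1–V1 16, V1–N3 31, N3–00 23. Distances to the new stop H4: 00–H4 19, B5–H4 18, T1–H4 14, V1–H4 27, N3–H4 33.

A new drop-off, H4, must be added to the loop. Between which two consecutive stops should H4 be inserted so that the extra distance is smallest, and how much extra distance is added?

+20 m — insert H4 between 00 and B5.

Insertion cost between consecutive stops i–j is d(i,H4) + d(H4,j) − d(i,j):
  between 00 and B5: 19 + 18 − 17 = 20
  between B5 and T1: 18 + 14 − 4 = 28
  between T1 and V1: 14 + 27 − 16 = 25
  between V1 and N3: 27 + 33 − 31 = 29
  between N3 and 00: 33 + 19 − 23 = 29
Cheapest insertion is between 00 and B5, adding 20.
New total = 91 + 20 = 111.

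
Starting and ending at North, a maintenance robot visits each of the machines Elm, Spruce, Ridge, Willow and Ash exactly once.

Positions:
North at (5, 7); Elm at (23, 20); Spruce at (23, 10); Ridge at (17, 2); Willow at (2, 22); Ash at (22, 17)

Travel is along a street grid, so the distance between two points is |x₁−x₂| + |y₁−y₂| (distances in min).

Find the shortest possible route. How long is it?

84 min — the shortest possible round trip.

There are 60 distinct closed tours to check (reversals are equivalent).
North - Elm - Spruce - Ridge - Willow - Ash - North: 31+10+14+35+25+27 = 142
North - Elm - Spruce - Ridge - Ash - Willow - North: 31+10+14+20+25+18 = 118
North - Elm - Spruce - Willow - Ridge - Ash - North: 31+10+33+35+20+27 = 156
North - Elm - Spruce - Willow - Ash - Ridge - North: 31+10+33+25+20+17 = 136
North - Elm - Spruce - Ash - Ridge - Willow - North: 31+10+8+20+35+18 = 122
North - Elm - Spruce - Ash - Willow - Ridge - North: 31+10+8+25+35+17 = 126
North - Elm - Ridge - Spruce - Willow - Ash - North: 31+24+14+33+25+27 = 154
North - Elm - Ridge - Spruce - Ash - Willow - North: 31+24+14+8+25+18 = 120
North - Elm - Ridge - Willow - Spruce - Ash - North: 31+24+35+33+8+27 = 158
North - Elm - Ridge - Willow - Ash - Spruce - North: 31+24+35+25+8+21 = 144
North - Elm - Ridge - Ash - Spruce - Willow - North: 31+24+20+8+33+18 = 134
North - Elm - Ridge - Ash - Willow - Spruce - North: 31+24+20+25+33+21 = 154
North - Elm - Willow - Spruce - Ridge - Ash - North: 31+23+33+14+20+27 = 148
North - Elm - Willow - Spruce - Ash - Ridge - North: 31+23+33+8+20+17 = 132
… (46 more)
North - Ridge - Spruce - Ash - Elm - Willow - North: 17+14+8+4+23+18 = 84  ← best
The minimum is 84.
One optimal route: North → Ridge → Spruce → Ash → Elm → Willow → North (or its reverse).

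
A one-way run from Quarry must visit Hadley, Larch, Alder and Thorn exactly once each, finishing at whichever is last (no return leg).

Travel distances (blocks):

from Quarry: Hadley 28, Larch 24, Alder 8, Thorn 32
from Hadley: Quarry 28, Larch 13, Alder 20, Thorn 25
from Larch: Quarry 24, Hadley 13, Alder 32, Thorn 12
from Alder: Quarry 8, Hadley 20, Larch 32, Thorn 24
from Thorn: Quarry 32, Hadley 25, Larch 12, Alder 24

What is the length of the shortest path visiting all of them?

There are 4! = 24 possible orderings.
Quarry→Hadley→Larch→Alder→Thorn: 28+13+32+24 = 97
Quarry→Hadley→Larch→Thorn→Alder: 28+13+12+24 = 77
Quarry→Hadley→Alder→Larch→Thorn: 28+20+32+12 = 92
Quarry→Hadley→Alder→Thorn→Larch: 28+20+24+12 = 84
Quarry→Hadley→Thorn→Larch→Alder: 28+25+12+32 = 97
Quarry→Hadley→Thorn→Alder→Larch: 28+25+24+32 = 109
Quarry→Larch→Hadley→Alder→Thorn: 24+13+20+24 = 81
Quarry→Larch→Hadley→Thorn→Alder: 24+13+25+24 = 86
Quarry→Larch→Alder→Hadley→Thorn: 24+32+20+25 = 101
Quarry→Larch→Alder→Thorn→Hadley: 24+32+24+25 = 105
Quarry→Larch→Thorn→Hadley→Alder: 24+12+25+20 = 81
Quarry→Larch→Thorn→Alder→Hadley: 24+12+24+20 = 80
Quarry→Alder→Hadley→Larch→Thorn: 8+20+13+12 = 53
Quarry→Alder→Hadley→Thorn→Larch: 8+20+25+12 = 65
… (10 more)
The minimum is 53.
One shortest path: Quarry → Alder → Hadley → Larch → Thorn.

Minimum one-way distance = 53 blocks.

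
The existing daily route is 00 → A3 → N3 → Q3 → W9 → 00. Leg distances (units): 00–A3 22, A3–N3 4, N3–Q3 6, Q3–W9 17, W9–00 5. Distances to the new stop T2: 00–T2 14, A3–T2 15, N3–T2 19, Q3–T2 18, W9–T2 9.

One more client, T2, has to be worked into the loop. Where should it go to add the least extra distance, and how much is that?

+7 — insert T2 between 00 and A3.

Insertion cost between consecutive stops i–j is d(i,T2) + d(T2,j) − d(i,j):
  between 00 and A3: 14 + 15 − 22 = 7
  between A3 and N3: 15 + 19 − 4 = 30
  between N3 and Q3: 19 + 18 − 6 = 31
  between Q3 and W9: 18 + 9 − 17 = 10
  between W9 and 00: 9 + 14 − 5 = 18
Cheapest insertion is between 00 and A3, adding 7.
New total = 54 + 7 = 61.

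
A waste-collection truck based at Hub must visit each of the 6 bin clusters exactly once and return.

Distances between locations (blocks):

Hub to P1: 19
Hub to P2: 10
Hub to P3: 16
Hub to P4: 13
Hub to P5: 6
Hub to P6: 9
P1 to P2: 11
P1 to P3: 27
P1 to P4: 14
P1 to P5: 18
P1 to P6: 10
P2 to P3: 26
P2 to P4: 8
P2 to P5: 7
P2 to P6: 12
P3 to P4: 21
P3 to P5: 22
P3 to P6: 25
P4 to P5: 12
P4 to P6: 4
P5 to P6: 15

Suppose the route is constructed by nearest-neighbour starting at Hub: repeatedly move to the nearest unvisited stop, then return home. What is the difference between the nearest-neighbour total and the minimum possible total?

Excess over optimum: 3 blocks.

From Hub: P5=6, P6=9, P2=10, P4=13, P3=16, P1=19 → choose P5 (6).
From P5: P2=7, P4=12, P6=15, P1=18, P3=22 → choose P2 (7).
From P2: P4=8, P1=11, P6=12, P3=26 → choose P4 (8).
From P4: P6=4, P1=14, P3=21 → choose P6 (4).
From P6: P1=10, P3=25 → choose P1 (10).
From P1: P3=27 → choose P3 (27).
NN route Hub → P5 → P2 → P4 → P6 → P1 → P3 → Hub costs 78.
Optimal: Hub → P3 → P4 → P6 → P1 → P2 → P5 → Hub costs 75 (by enumerating all 360 distinct tours).
Excess = 78 − 75 = 3.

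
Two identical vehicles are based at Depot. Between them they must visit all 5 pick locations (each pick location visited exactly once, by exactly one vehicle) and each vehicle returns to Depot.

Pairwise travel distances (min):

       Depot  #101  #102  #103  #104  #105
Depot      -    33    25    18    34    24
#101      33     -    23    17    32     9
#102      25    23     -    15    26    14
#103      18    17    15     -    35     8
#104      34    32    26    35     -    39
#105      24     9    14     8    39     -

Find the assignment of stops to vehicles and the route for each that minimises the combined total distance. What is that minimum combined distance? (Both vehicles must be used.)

Try each way of splitting the stops between the two vehicles (each non-empty) and, for each split, find the best tour for each vehicle:
  {#101} + {#102, #103, #104, #105}: 66 + 100 = 166
  {#102} + {#101, #103, #104, #105}: 50 + 101 = 151
  {#101, #102} + {#103, #104, #105}: 81 + 99 = 180
  {#103} + {#101, #102, #104, #105}: 36 + 114 = 150
  {#101, #103} + {#102, #104, #105}: 68 + 98 = 166
  {#102, #103} + {#101, #104, #105}: 58 + 99 = 157
  … (15 splits in total)
Best: vehicle 1 Depot → #103 → Depot = 36; vehicle 2 Depot → #102 → #105 → #101 → #104 → Depot = 114; combined 150.

150 min — the smallest possible combined total.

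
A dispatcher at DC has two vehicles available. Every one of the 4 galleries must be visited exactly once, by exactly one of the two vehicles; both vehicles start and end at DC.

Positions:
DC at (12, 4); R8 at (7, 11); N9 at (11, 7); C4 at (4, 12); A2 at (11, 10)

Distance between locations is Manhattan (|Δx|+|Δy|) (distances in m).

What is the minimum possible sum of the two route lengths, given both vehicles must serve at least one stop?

Check every non-empty split of the stops between the two vehicles; for each half take its own optimal tour:
  {R8} + {N9, C4, A2}: 24 + 32 = 56
  {N9} + {R8, C4, A2}: 8 + 32 = 40
  {R8, N9} + {C4, A2}: 24 + 32 = 56
  {C4} + {R8, N9, A2}: 32 + 24 = 56
  {R8, C4} + {N9, A2}: 32 + 14 = 46
  {N9, C4} + {R8, A2}: 32 + 24 = 56
  … (7 splits in total)
Best: vehicle 1 DC → N9 → DC = 8; vehicle 2 DC → R8 → C4 → A2 → DC = 32; combined 40.

40 m — the smallest possible combined total.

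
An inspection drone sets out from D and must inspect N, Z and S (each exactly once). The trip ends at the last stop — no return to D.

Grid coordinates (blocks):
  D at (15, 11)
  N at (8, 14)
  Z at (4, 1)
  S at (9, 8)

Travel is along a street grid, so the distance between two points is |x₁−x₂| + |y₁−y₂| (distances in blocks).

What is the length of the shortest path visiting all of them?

Shortest open route: 29 blocks.

There are 3! = 6 possible orderings.
D - N - Z - S: 10+17+12 = 39
D - N - S - Z: 10+7+12 = 29
D - Z - N - S: 21+17+7 = 45
D - Z - S - N: 21+12+7 = 40
D - S - N - Z: 9+7+17 = 33
D - S - Z - N: 9+12+17 = 38
The minimum is 29.
One shortest path: D → N → S → Z.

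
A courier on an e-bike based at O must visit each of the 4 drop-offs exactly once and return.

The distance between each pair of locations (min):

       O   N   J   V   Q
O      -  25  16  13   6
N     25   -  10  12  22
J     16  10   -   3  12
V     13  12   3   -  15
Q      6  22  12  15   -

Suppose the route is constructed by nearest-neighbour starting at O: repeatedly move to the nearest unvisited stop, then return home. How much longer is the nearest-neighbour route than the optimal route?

From O: Q=6, V=13, J=16, N=25 → choose Q (6).
From Q: J=12, V=15, N=22 → choose J (12).
From J: V=3, N=10 → choose V (3).
From V: N=12 → choose N (12).
NN route O → Q → J → V → N → O costs 58.
Optimal: O → V → N → J → Q → O costs 53 (by enumerating all 12 distinct tours).
Excess = 58 − 53 = 5.

The nearest-neighbour route is 5 min longer than optimal.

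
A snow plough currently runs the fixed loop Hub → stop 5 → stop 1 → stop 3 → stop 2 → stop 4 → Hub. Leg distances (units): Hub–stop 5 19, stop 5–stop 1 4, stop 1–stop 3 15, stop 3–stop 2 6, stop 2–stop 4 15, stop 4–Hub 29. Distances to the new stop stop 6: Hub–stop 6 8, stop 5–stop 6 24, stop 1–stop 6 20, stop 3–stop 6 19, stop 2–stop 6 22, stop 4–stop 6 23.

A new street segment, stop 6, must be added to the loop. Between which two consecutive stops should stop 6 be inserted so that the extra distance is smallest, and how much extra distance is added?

+2 — insert stop 6 between stop 4 and Hub.

Insertion cost between consecutive stops i–j is d(i,stop 6) + d(stop 6,j) − d(i,j):
  between Hub and stop 5: 8 + 24 − 19 = 13
  between stop 5 and stop 1: 24 + 20 − 4 = 40
  between stop 1 and stop 3: 20 + 19 − 15 = 24
  between stop 3 and stop 2: 19 + 22 − 6 = 35
  between stop 2 and stop 4: 22 + 23 − 15 = 30
  between stop 4 and Hub: 23 + 8 − 29 = 2
Cheapest insertion is between stop 4 and Hub, adding 2.
New total = 88 + 2 = 90.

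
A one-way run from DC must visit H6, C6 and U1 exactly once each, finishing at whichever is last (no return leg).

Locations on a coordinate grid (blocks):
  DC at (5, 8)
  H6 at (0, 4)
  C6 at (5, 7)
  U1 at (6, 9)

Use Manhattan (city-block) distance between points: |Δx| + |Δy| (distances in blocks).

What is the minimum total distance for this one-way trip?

There are 3! = 6 possible orderings.
DC - H6 - C6 - U1: 9+8+3 = 20
DC - H6 - U1 - C6: 9+11+3 = 23
DC - C6 - H6 - U1: 1+8+11 = 20
DC - C6 - U1 - H6: 1+3+11 = 15
DC - U1 - H6 - C6: 2+11+8 = 21
DC - U1 - C6 - H6: 2+3+8 = 13
The minimum is 13.
One shortest path: DC → U1 → C6 → H6.

13 blocks — the minimum one-way total.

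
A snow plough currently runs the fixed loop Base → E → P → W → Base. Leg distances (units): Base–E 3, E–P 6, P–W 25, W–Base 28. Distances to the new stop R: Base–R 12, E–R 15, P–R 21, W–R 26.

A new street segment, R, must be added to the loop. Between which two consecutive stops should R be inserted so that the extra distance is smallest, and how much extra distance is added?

+10 — insert R between W and Base.

Insertion cost between consecutive stops i–j is d(i,R) + d(R,j) − d(i,j):
  between Base and E: 12 + 15 − 3 = 24
  between E and P: 15 + 21 − 6 = 30
  between P and W: 21 + 26 − 25 = 22
  between W and Base: 26 + 12 − 28 = 10
Cheapest insertion is between W and Base, adding 10.
New total = 62 + 10 = 72.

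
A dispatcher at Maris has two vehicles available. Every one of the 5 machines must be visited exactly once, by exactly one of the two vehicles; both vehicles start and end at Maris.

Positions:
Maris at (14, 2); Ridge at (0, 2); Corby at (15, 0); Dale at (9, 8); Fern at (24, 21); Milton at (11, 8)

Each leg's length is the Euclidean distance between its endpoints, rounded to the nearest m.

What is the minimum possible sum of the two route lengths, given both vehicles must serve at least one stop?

Try each way of splitting the stops between the two vehicles (each non-empty) and, for each split, find the best tour for each vehicle:
  {Ridge} + {Corby, Dale, Fern, Milton}: 28 + 53 = 81
  {Corby} + {Ridge, Dale, Fern, Milton}: 4 + 66 = 70
  {Ridge, Corby} + {Dale, Fern, Milton}: 31 + 49 = 80
  {Dale} + {Ridge, Corby, Fern, Milton}: 16 + 69 = 85
  {Ridge, Dale} + {Corby, Fern, Milton}: 33 + 50 = 83
  {Corby, Dale} + {Ridge, Fern, Milton}: 20 + 66 = 86
  … (15 splits in total)
Best: vehicle 1 Maris → Corby → Maris = 4; vehicle 2 Maris → Ridge → Dale → Milton → Fern → Maris = 66; combined 70.

Minimum combined distance: 70 m.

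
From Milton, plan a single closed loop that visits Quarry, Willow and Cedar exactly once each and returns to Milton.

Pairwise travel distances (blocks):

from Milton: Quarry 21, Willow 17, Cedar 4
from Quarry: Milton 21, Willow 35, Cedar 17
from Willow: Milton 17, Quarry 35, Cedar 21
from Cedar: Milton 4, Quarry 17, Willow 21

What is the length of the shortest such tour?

With 3 stops there are 3!/2 = 3 distinct round trips (a route and its reverse cost the same).
Milton-Quarry-Willow-Cedar-Milton: 21+35+21+4 = 81
Milton-Quarry-Cedar-Willow-Milton: 21+17+21+17 = 76
Milton-Willow-Quarry-Cedar-Milton: 17+35+17+4 = 73
The minimum is 73.
One optimal route: Milton → Willow → Quarry → Cedar → Milton (or its reverse).

73 blocks — the shortest possible round trip.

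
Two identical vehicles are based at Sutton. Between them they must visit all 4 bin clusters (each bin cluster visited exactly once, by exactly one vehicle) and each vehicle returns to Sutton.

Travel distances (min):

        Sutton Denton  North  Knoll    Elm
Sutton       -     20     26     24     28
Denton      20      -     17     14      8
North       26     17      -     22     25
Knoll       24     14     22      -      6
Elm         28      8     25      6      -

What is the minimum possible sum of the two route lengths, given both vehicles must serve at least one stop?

Check every non-empty split of the stops between the two vehicles; for each half take its own optimal tour:
  {Denton} + {North, Knoll, Elm}: 40 + 81 = 121
  {North} + {Denton, Knoll, Elm}: 52 + 58 = 110
  {Denton, North} + {Knoll, Elm}: 63 + 58 = 121
  {Knoll} + {Denton, North, Elm}: 48 + 79 = 127
  {Denton, Knoll} + {North, Elm}: 58 + 79 = 137
  {North, Knoll} + {Denton, Elm}: 72 + 56 = 128
  … (7 splits in total)
Best: vehicle 1 Sutton → North → Sutton = 52; vehicle 2 Sutton → Denton → Elm → Knoll → Sutton = 58; combined 110.

110 min — the smallest possible combined total.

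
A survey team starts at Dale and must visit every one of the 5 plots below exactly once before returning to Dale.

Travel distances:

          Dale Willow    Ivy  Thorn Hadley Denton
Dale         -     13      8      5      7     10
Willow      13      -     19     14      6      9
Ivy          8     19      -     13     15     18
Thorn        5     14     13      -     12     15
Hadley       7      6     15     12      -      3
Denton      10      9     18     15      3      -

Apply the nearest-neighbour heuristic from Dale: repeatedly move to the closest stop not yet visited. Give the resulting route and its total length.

At Dale the remaining stops are Thorn 5, Hadley 7, Ivy 8, Denton 10, Willow 13; go to Thorn.
At Thorn the remaining stops are Hadley 12, Ivy 13, Willow 14, Denton 15; go to Hadley.
At Hadley the remaining stops are Denton 3, Willow 6, Ivy 15; go to Denton.
At Denton the remaining stops are Willow 9, Ivy 18; go to Willow.
At Willow the remaining stops are Ivy 19; go to Ivy.
Return Ivy→Dale: 8.
Total = 5 + 12 + 3 + 9 + 19 + 8 = 56.

Nearest-neighbour total = 56; route Dale → Thorn → Hadley → Denton → Willow → Ivy → Dale.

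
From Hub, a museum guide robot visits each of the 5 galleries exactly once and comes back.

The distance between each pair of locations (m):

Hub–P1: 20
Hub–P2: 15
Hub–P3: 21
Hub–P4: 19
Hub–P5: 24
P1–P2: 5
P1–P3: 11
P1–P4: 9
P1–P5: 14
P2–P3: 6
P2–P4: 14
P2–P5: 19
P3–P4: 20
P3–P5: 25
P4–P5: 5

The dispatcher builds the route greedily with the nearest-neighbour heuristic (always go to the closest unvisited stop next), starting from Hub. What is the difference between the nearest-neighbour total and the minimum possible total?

Excess over optimum: 10 m.

Hub: P2=15, P4=19, P1=20, P3=21, P5=24 ⇒ P2
P2: P1=5, P3=6, P4=14, P5=19 ⇒ P1
P1: P4=9, P3=11, P5=14 ⇒ P4
P4: P5=5, P3=20 ⇒ P5
P5: P3=25 ⇒ P3
NN route Hub → P2 → P1 → P4 → P5 → P3 → Hub costs 80.
Optimal: Hub → P2 → P3 → P1 → P4 → P5 → Hub costs 70 (by enumerating all 60 distinct tours).
Excess = 80 − 70 = 10.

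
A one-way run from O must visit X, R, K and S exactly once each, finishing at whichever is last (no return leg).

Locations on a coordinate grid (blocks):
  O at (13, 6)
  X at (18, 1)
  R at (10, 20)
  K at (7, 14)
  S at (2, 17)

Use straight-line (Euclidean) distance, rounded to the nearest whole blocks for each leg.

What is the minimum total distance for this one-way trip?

39 blocks — the minimum one-way total.

There are 4! = 24 possible orderings.
O - X - R - K - S: 7+21+7+6 = 41
O - X - R - S - K: 7+21+9+6 = 43
O - X - K - R - S: 7+17+7+9 = 40
O - X - K - S - R: 7+17+6+9 = 39
O - X - S - R - K: 7+23+9+7 = 46
O - X - S - K - R: 7+23+6+7 = 43
O - R - X - K - S: 14+21+17+6 = 58
O - R - X - S - K: 14+21+23+6 = 64
O - R - K - X - S: 14+7+17+23 = 61
O - R - K - S - X: 14+7+6+23 = 50
O - R - S - X - K: 14+9+23+17 = 63
O - R - S - K - X: 14+9+6+17 = 46
O - K - X - R - S: 10+17+21+9 = 57
O - K - X - S - R: 10+17+23+9 = 59
… (10 more)
The minimum is 39.
One shortest path: O → X → K → S → R.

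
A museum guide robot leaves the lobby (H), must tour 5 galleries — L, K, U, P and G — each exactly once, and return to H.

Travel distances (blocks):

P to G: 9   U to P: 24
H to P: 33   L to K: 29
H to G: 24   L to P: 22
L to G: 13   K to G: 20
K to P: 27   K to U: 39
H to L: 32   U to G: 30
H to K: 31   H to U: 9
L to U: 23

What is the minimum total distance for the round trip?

With 5 stops there are 5!/2 = 60 distinct round trips (a route and its reverse cost the same).
H-L-K-U-P-G-H: 32+29+39+24+9+24 = 157
H-L-K-U-G-P-H: 32+29+39+30+9+33 = 172
H-L-K-P-U-G-H: 32+29+27+24+30+24 = 166
H-L-K-P-G-U-H: 32+29+27+9+30+9 = 136
H-L-K-G-U-P-H: 32+29+20+30+24+33 = 168
H-L-K-G-P-U-H: 32+29+20+9+24+9 = 123
H-L-U-K-P-G-H: 32+23+39+27+9+24 = 154
H-L-U-K-G-P-H: 32+23+39+20+9+33 = 156
H-L-U-P-K-G-H: 32+23+24+27+20+24 = 150
H-L-U-P-G-K-H: 32+23+24+9+20+31 = 139
H-L-U-G-K-P-H: 32+23+30+20+27+33 = 165
H-L-U-G-P-K-H: 32+23+30+9+27+31 = 152
H-L-P-K-U-G-H: 32+22+27+39+30+24 = 174
H-L-P-K-G-U-H: 32+22+27+20+30+9 = 140
… (46 more)
H-K-P-G-L-U-H: 31+27+9+13+23+9 = 112  ← best
The minimum is 112.
One optimal route: H → K → P → G → L → U → H (or its reverse).

Shortest round trip = 112 blocks.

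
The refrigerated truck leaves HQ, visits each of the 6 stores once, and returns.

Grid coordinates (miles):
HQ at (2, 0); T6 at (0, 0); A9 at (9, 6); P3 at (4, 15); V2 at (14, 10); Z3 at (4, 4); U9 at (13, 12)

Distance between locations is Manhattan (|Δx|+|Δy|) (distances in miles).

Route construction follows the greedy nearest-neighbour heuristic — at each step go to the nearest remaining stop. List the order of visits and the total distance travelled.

From HQ: distances to unvisited — T6=2, Z3=6, A9=13, P3=17, V2=22, U9=23. Nearest is T6 (2).
From T6: distances to unvisited — Z3=8, A9=15, P3=19, V2=24, U9=25. Nearest is Z3 (8).
From Z3: distances to unvisited — A9=7, P3=11, V2=16, U9=17. Nearest is A9 (7).
From A9: distances to unvisited — V2=9, U9=10, P3=14. Nearest is V2 (9).
From V2: distances to unvisited — U9=3, P3=15. Nearest is U9 (3).
From U9: distances to unvisited — P3=12. Nearest is P3 (12).
Return P3→HQ: 17.
Total = 2 + 8 + 7 + 9 + 3 + 12 + 17 = 58.

Nearest-neighbour total = 58 miles; route HQ → T6 → Z3 → A9 → V2 → U9 → P3 → HQ.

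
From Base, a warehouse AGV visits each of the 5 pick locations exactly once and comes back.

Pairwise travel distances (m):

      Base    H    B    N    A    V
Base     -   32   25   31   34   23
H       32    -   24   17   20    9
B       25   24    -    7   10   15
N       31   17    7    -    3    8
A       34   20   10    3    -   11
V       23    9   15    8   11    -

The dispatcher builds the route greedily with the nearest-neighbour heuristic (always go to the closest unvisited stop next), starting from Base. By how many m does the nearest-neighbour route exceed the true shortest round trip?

Base: V=23, B=25, N=31, H=32, A=34 ⇒ V
V: N=8, H=9, A=11, B=15 ⇒ N
N: A=3, B=7, H=17 ⇒ A
A: B=10, H=20 ⇒ B
B: H=24 ⇒ H
NN route Base → V → N → A → B → H → Base costs 100.
Optimal: Base → H → V → N → A → B → Base costs 87 (by enumerating all 60 distinct tours).
Excess = 100 − 87 = 13.

Excess over optimum: 13 m.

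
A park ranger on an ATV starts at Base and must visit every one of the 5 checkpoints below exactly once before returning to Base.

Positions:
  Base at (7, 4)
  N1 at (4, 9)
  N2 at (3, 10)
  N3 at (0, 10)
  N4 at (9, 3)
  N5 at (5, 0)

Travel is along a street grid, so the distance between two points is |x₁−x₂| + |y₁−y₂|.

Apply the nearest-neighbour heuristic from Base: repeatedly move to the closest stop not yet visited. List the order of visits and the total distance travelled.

From Base: distances to unvisited — N4=3, N5=6, N1=8, N2=10, N3=13. Nearest is N4 (3).
From N4: distances to unvisited — N5=7, N1=11, N2=13, N3=16. Nearest is N5 (7).
From N5: distances to unvisited — N1=10, N2=12, N3=15. Nearest is N1 (10).
From N1: distances to unvisited — N2=2, N3=5. Nearest is N2 (2).
From N2: distances to unvisited — N3=3. Nearest is N3 (3).
Return N3→Base: 13.
Total = 3 + 7 + 10 + 2 + 3 + 13 = 38.

Nearest-neighbour total = 38; route Base → N4 → N5 → N1 → N2 → N3 → Base.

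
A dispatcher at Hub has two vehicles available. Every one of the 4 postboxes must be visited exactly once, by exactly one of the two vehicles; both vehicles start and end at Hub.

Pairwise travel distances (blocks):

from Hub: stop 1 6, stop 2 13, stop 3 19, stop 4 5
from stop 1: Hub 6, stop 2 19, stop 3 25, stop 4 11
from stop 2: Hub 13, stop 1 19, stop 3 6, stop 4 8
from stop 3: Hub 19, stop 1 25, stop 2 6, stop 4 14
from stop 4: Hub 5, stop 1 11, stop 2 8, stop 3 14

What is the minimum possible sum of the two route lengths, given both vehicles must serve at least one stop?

Minimum combined distance: 50 blocks.

Try each way of splitting the stops between the two vehicles (each non-empty) and, for each split, find the best tour for each vehicle:
  {stop 1} + {stop 2, stop 3, stop 4}: 12 + 38 = 50
  {stop 2} + {stop 1, stop 3, stop 4}: 26 + 50 = 76
  {stop 1, stop 2} + {stop 3, stop 4}: 38 + 38 = 76
  {stop 3} + {stop 1, stop 2, stop 4}: 38 + 38 = 76
  {stop 1, stop 3} + {stop 2, stop 4}: 50 + 26 = 76
  {stop 2, stop 3} + {stop 1, stop 4}: 38 + 22 = 60
  … (7 splits in total)
Best: vehicle 1 Hub → stop 1 → Hub = 12; vehicle 2 Hub → stop 2 → stop 3 → stop 4 → Hub = 38; combined 50.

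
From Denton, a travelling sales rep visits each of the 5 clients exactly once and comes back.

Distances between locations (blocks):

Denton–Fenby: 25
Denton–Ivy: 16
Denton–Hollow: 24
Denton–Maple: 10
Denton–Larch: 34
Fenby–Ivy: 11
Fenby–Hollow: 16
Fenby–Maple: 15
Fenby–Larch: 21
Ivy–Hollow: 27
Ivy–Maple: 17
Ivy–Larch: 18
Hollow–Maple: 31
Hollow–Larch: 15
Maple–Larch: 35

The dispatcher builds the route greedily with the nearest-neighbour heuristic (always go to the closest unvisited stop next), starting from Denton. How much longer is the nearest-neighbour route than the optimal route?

From Denton: Maple=10, Ivy=16, Hollow=24, Fenby=25, Larch=34 → choose Maple (10).
From Maple: Fenby=15, Ivy=17, Hollow=31, Larch=35 → choose Fenby (15).
From Fenby: Ivy=11, Hollow=16, Larch=21 → choose Ivy (11).
From Ivy: Larch=18, Hollow=27 → choose Larch (18).
From Larch: Hollow=15 → choose Hollow (15).
NN route Denton → Maple → Fenby → Ivy → Larch → Hollow → Denton costs 93.
Optimal: Denton → Ivy → Larch → Hollow → Fenby → Maple → Denton costs 90 (by enumerating all 60 distinct tours).
Excess = 93 − 90 = 3.

Excess over optimum: 3 blocks.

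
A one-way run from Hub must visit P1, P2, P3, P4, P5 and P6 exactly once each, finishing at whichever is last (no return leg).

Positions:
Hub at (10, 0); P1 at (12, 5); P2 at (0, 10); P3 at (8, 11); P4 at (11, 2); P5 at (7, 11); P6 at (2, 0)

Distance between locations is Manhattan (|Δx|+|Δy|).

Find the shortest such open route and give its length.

Minimum one-way distance = 38.

There are 6! = 720 possible orderings.
Hub→P1→P2→P3→P4→P5→P6: 7+17+9+12+13+16 = 74
Hub→P1→P2→P3→P4→P6→P5: 7+17+9+12+11+16 = 72
Hub→P1→P2→P3→P5→P4→P6: 7+17+9+1+13+11 = 58
Hub→P1→P2→P3→P5→P6→P4: 7+17+9+1+16+11 = 61
Hub→P1→P2→P3→P6→P4→P5: 7+17+9+17+11+13 = 74
Hub→P1→P2→P3→P6→P5→P4: 7+17+9+17+16+13 = 79
Hub→P1→P2→P4→P3→P5→P6: 7+17+19+12+1+16 = 72
Hub→P1→P2→P4→P3→P6→P5: 7+17+19+12+17+16 = 88
… (712 more)
Hub→P4→P1→P3→P5→P2→P6: 3+4+10+1+8+12 = 38  ← best
The minimum is 38.
One shortest path: Hub → P4 → P1 → P3 → P5 → P2 → P6.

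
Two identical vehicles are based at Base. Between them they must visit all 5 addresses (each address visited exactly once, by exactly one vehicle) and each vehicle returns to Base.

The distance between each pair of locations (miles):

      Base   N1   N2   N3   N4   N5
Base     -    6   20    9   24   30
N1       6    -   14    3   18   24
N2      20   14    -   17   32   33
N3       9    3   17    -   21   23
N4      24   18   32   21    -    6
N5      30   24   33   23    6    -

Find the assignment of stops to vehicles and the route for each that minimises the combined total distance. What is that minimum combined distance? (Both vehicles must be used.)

101 miles — the smallest possible combined total.

There are 2^4 − 1 = 15 ways to divide the 5 stops into two non-empty groups. For each, the best each vehicle can do is its own shortest tour through its group:
  {N1} + {N2, N3, N4, N5}: 12 + 89 = 101
  {N2} + {N1, N3, N4, N5}: 40 + 62 = 102
  {N1, N2} + {N3, N4, N5}: 40 + 62 = 102
  {N3} + {N1, N2, N4, N5}: 18 + 83 = 101
  {N1, N3} + {N2, N4, N5}: 18 + 83 = 101
  {N2, N3} + {N1, N4, N5}: 46 + 60 = 106
  … (15 splits in total)
Best: vehicle 1 Base → N1 → Base = 12; vehicle 2 Base → N2 → N5 → N4 → N3 → Base = 89; combined 101.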